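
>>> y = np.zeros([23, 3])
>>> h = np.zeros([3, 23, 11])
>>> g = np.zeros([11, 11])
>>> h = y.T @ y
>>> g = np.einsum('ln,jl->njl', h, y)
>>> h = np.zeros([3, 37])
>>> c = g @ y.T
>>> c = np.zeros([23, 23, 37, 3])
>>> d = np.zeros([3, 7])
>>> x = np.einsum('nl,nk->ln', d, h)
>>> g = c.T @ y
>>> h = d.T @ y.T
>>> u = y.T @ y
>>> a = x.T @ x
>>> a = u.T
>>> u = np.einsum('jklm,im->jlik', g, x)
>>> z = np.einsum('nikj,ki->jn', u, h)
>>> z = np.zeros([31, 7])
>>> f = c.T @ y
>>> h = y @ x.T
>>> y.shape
(23, 3)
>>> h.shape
(23, 7)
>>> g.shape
(3, 37, 23, 3)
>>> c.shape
(23, 23, 37, 3)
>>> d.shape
(3, 7)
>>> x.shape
(7, 3)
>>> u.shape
(3, 23, 7, 37)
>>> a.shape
(3, 3)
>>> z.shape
(31, 7)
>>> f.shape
(3, 37, 23, 3)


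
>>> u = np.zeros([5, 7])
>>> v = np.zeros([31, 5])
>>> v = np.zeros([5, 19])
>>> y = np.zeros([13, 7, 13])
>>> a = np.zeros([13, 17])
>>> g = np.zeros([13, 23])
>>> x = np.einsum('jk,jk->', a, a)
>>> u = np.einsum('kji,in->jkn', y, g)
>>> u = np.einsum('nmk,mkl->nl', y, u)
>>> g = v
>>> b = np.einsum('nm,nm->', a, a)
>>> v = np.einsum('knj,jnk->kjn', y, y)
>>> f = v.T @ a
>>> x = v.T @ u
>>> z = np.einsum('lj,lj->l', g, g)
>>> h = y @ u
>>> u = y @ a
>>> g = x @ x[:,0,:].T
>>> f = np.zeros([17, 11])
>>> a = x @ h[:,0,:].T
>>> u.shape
(13, 7, 17)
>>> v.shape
(13, 13, 7)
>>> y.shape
(13, 7, 13)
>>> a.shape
(7, 13, 13)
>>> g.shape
(7, 13, 7)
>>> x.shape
(7, 13, 23)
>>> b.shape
()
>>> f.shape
(17, 11)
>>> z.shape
(5,)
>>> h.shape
(13, 7, 23)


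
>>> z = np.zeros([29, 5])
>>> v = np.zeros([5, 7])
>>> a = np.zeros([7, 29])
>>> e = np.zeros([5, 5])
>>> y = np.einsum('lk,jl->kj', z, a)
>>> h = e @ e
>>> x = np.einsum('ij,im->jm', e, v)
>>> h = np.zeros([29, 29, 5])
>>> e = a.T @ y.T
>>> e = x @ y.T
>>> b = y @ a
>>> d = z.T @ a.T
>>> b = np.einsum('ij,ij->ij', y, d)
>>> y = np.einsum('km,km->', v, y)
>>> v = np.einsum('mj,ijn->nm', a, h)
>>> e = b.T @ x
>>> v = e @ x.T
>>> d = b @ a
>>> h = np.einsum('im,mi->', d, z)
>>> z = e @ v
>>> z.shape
(7, 5)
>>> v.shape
(7, 5)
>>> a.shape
(7, 29)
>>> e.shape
(7, 7)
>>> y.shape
()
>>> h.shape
()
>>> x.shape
(5, 7)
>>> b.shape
(5, 7)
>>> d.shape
(5, 29)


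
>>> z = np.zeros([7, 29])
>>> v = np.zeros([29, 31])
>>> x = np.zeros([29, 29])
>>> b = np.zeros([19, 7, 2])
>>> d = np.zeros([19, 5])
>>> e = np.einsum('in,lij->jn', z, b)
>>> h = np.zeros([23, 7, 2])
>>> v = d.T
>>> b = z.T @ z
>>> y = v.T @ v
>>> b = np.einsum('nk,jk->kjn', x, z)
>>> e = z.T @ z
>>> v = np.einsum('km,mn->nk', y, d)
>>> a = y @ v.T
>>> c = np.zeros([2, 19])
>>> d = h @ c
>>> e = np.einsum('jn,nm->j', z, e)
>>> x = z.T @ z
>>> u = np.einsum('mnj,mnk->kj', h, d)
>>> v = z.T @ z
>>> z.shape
(7, 29)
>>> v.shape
(29, 29)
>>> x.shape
(29, 29)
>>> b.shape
(29, 7, 29)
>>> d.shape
(23, 7, 19)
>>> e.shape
(7,)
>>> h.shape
(23, 7, 2)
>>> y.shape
(19, 19)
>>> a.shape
(19, 5)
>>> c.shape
(2, 19)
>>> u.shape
(19, 2)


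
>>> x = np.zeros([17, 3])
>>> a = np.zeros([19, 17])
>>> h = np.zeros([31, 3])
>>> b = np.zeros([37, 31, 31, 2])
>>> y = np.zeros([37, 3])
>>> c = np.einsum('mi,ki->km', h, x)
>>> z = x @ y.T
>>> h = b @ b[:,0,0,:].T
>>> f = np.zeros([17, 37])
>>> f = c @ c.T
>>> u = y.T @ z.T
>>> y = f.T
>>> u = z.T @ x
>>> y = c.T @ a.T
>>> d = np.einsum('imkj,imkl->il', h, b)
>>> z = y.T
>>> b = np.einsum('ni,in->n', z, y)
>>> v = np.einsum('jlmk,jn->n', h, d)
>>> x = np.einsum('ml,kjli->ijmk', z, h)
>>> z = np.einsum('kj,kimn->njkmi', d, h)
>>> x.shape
(37, 31, 19, 37)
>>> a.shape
(19, 17)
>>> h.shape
(37, 31, 31, 37)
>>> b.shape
(19,)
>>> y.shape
(31, 19)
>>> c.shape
(17, 31)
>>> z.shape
(37, 2, 37, 31, 31)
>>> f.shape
(17, 17)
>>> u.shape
(37, 3)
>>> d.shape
(37, 2)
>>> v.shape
(2,)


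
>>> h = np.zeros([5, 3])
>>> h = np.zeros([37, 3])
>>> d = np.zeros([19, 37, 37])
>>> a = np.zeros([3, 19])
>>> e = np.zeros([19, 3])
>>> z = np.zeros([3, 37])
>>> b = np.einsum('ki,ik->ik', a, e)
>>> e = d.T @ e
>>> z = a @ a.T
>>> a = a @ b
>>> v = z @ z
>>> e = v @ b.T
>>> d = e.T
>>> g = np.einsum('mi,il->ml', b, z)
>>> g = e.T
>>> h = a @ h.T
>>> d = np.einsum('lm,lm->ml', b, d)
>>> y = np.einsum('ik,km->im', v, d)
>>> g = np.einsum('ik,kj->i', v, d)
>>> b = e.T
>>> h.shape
(3, 37)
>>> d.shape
(3, 19)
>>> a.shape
(3, 3)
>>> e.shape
(3, 19)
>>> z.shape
(3, 3)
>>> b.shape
(19, 3)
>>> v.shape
(3, 3)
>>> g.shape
(3,)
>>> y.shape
(3, 19)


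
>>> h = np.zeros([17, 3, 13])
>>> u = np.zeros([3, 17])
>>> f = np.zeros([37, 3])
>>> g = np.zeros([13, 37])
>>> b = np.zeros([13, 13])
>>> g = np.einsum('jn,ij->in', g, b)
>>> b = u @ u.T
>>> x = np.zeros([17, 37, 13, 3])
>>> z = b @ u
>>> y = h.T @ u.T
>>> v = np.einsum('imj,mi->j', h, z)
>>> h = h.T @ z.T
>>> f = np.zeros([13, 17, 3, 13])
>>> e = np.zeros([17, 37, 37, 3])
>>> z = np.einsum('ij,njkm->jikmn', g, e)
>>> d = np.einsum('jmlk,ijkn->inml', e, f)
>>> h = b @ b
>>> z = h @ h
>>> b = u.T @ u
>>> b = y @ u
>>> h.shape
(3, 3)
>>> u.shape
(3, 17)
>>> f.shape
(13, 17, 3, 13)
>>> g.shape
(13, 37)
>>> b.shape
(13, 3, 17)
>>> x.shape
(17, 37, 13, 3)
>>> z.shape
(3, 3)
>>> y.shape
(13, 3, 3)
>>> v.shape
(13,)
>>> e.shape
(17, 37, 37, 3)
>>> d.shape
(13, 13, 37, 37)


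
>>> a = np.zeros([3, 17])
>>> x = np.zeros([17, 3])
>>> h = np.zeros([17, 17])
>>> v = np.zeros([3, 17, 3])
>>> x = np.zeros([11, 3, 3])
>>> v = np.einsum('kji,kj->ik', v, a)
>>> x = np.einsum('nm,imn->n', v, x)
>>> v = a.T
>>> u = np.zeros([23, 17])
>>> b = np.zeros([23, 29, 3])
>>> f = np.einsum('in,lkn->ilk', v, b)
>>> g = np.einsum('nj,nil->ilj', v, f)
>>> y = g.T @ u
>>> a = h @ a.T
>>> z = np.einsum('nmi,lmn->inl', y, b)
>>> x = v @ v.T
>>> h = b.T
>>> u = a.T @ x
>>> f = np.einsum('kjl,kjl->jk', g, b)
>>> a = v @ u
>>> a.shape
(17, 17)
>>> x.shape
(17, 17)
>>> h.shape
(3, 29, 23)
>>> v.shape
(17, 3)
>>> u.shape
(3, 17)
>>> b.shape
(23, 29, 3)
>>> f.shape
(29, 23)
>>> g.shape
(23, 29, 3)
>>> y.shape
(3, 29, 17)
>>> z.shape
(17, 3, 23)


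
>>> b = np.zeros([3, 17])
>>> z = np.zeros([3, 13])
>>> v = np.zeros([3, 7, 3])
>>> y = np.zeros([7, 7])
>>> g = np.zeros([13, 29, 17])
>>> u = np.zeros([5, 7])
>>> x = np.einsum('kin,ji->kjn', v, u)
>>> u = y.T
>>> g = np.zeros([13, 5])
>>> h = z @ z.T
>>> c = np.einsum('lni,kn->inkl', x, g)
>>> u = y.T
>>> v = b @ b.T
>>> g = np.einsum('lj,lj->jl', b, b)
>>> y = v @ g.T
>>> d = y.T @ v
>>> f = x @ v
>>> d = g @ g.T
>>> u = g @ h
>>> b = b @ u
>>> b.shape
(3, 3)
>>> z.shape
(3, 13)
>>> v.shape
(3, 3)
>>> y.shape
(3, 17)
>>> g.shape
(17, 3)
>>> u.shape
(17, 3)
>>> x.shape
(3, 5, 3)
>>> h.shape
(3, 3)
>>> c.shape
(3, 5, 13, 3)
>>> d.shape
(17, 17)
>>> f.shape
(3, 5, 3)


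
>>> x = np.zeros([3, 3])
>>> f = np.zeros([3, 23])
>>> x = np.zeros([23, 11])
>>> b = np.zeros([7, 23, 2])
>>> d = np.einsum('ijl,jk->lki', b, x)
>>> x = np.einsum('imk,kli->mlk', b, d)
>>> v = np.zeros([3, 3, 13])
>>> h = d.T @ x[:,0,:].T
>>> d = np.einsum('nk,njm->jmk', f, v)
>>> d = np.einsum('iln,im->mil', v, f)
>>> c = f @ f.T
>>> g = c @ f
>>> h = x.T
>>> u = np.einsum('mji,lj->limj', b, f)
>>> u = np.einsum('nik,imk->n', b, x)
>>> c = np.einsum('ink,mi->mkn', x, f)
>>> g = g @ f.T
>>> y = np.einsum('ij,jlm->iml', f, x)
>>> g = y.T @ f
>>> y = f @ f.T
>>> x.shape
(23, 11, 2)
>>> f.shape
(3, 23)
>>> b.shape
(7, 23, 2)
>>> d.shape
(23, 3, 3)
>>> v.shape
(3, 3, 13)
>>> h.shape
(2, 11, 23)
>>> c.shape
(3, 2, 11)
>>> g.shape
(11, 2, 23)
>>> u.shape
(7,)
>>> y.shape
(3, 3)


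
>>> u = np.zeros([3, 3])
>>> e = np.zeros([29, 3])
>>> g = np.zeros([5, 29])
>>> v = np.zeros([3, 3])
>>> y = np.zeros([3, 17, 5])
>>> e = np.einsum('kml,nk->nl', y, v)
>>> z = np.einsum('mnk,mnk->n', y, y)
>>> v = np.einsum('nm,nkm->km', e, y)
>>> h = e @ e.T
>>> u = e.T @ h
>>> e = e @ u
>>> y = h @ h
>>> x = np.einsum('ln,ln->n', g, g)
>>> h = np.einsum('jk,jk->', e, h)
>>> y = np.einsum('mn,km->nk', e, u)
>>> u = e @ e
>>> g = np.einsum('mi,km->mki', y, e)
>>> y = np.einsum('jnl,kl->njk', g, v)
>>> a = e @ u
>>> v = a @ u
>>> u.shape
(3, 3)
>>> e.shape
(3, 3)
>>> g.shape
(3, 3, 5)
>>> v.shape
(3, 3)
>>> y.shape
(3, 3, 17)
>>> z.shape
(17,)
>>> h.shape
()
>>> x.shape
(29,)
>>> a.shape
(3, 3)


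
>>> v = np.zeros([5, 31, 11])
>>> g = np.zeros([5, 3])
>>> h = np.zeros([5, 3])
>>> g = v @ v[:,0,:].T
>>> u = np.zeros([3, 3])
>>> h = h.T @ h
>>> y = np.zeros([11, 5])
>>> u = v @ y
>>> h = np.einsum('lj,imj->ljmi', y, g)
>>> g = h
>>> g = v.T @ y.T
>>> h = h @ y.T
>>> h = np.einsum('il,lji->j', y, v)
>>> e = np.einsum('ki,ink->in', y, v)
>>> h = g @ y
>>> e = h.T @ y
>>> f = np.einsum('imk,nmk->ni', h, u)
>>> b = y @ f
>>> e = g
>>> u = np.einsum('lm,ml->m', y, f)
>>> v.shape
(5, 31, 11)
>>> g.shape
(11, 31, 11)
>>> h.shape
(11, 31, 5)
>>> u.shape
(5,)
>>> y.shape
(11, 5)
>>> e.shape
(11, 31, 11)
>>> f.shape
(5, 11)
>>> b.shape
(11, 11)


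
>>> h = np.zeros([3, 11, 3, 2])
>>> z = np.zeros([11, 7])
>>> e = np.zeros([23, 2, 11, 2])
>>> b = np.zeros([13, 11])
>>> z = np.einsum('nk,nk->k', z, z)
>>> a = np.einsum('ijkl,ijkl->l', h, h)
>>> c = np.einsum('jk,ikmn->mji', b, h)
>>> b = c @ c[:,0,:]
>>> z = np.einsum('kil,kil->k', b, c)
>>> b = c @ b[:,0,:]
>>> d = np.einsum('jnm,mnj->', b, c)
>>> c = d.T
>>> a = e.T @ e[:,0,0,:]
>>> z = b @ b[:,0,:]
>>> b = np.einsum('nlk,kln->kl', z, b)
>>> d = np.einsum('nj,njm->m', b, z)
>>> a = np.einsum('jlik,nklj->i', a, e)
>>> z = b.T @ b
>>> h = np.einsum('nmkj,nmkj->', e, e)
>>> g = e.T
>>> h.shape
()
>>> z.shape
(13, 13)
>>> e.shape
(23, 2, 11, 2)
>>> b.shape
(3, 13)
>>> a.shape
(2,)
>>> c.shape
()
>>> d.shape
(3,)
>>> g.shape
(2, 11, 2, 23)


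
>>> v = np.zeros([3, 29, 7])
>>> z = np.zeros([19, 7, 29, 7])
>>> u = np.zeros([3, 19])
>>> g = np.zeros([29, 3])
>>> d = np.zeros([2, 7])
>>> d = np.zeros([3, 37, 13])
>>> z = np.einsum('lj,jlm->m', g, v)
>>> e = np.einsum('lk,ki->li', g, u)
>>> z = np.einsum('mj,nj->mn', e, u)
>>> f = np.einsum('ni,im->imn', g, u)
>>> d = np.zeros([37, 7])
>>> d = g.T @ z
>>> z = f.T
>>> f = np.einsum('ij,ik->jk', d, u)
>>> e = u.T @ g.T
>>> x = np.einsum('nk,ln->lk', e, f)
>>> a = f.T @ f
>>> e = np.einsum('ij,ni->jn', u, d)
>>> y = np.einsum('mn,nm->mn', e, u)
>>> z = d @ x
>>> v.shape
(3, 29, 7)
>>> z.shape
(3, 29)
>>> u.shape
(3, 19)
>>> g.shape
(29, 3)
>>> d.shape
(3, 3)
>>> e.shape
(19, 3)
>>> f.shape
(3, 19)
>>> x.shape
(3, 29)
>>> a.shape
(19, 19)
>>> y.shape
(19, 3)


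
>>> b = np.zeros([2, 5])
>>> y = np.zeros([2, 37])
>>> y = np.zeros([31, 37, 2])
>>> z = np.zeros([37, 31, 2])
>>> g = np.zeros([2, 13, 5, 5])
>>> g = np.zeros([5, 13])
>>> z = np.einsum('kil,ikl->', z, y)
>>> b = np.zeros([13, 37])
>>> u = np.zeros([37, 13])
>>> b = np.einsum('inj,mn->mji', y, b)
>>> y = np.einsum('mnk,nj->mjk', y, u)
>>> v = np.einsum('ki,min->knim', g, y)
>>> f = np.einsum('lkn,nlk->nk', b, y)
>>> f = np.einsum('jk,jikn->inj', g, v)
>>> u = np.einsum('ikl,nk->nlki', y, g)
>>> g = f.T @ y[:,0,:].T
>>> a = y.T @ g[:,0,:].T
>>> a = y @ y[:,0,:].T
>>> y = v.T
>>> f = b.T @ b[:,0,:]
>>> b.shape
(13, 2, 31)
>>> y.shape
(31, 13, 2, 5)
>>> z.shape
()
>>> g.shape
(5, 31, 31)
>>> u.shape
(5, 2, 13, 31)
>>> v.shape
(5, 2, 13, 31)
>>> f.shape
(31, 2, 31)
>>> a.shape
(31, 13, 31)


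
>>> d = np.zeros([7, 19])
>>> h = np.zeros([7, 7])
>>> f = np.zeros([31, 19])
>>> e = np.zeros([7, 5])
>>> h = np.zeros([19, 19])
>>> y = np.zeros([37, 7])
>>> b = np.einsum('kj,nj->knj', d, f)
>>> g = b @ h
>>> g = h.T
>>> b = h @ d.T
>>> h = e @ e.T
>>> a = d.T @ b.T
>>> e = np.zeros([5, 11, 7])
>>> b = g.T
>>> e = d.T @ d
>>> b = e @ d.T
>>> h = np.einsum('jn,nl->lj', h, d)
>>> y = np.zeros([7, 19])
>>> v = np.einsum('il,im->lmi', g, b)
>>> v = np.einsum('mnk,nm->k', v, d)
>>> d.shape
(7, 19)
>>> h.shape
(19, 7)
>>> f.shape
(31, 19)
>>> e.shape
(19, 19)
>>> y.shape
(7, 19)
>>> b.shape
(19, 7)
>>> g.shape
(19, 19)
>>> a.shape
(19, 19)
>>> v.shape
(19,)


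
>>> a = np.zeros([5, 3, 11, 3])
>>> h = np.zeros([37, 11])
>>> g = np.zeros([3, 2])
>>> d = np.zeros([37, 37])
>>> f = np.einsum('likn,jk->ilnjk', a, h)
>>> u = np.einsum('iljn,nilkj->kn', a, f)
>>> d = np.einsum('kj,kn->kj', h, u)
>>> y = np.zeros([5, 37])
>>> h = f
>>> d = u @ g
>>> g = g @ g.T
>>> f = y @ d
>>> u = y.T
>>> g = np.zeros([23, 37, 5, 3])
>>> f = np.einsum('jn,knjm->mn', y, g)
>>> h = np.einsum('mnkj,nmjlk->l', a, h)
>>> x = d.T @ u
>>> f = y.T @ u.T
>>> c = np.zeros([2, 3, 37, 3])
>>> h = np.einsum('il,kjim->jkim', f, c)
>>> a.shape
(5, 3, 11, 3)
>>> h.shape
(3, 2, 37, 3)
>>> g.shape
(23, 37, 5, 3)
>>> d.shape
(37, 2)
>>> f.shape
(37, 37)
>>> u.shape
(37, 5)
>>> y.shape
(5, 37)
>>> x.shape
(2, 5)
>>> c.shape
(2, 3, 37, 3)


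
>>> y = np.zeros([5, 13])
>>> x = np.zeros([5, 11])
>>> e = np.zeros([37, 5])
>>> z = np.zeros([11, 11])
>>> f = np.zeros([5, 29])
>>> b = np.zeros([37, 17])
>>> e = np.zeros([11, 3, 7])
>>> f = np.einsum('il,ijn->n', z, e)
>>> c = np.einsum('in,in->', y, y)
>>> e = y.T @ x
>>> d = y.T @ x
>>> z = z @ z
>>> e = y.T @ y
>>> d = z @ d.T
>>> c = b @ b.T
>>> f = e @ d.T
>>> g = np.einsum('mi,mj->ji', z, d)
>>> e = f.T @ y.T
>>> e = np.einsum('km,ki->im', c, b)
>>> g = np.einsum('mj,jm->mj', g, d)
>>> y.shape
(5, 13)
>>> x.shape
(5, 11)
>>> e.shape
(17, 37)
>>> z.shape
(11, 11)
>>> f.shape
(13, 11)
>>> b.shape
(37, 17)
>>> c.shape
(37, 37)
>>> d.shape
(11, 13)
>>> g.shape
(13, 11)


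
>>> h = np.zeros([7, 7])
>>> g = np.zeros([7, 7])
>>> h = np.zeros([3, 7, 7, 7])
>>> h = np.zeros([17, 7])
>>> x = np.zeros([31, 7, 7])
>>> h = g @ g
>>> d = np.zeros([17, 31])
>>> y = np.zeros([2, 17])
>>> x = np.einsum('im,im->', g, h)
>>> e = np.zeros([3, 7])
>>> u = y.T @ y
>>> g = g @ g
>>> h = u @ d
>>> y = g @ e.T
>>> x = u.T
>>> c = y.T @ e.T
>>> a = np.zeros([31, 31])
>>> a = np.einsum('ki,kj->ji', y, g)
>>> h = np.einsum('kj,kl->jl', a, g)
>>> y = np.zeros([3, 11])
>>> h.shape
(3, 7)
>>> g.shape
(7, 7)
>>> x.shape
(17, 17)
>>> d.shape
(17, 31)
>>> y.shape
(3, 11)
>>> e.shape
(3, 7)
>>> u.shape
(17, 17)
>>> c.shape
(3, 3)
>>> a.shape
(7, 3)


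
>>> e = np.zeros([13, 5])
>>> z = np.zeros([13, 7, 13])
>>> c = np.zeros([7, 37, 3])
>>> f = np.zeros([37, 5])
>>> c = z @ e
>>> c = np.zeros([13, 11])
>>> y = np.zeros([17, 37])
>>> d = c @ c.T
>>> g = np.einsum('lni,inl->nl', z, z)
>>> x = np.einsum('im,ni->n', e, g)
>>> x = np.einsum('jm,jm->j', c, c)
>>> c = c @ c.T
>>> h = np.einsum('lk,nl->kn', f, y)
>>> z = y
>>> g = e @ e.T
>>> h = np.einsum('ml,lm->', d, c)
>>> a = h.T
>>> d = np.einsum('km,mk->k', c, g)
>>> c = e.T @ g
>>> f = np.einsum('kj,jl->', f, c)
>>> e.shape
(13, 5)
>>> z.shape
(17, 37)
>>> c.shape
(5, 13)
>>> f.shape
()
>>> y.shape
(17, 37)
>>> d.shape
(13,)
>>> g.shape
(13, 13)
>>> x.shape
(13,)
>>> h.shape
()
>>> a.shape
()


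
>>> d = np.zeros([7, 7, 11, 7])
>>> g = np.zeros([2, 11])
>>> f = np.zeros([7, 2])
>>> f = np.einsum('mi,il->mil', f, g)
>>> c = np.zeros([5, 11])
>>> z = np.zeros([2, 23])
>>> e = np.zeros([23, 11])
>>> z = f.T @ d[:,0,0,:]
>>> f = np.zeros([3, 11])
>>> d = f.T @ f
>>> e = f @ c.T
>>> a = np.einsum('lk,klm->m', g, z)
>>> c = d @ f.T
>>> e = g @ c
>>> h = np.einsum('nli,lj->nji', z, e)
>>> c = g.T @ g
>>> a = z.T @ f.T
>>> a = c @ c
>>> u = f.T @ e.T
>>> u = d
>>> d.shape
(11, 11)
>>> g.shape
(2, 11)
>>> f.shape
(3, 11)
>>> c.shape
(11, 11)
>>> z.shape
(11, 2, 7)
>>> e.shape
(2, 3)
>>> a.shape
(11, 11)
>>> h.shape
(11, 3, 7)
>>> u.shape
(11, 11)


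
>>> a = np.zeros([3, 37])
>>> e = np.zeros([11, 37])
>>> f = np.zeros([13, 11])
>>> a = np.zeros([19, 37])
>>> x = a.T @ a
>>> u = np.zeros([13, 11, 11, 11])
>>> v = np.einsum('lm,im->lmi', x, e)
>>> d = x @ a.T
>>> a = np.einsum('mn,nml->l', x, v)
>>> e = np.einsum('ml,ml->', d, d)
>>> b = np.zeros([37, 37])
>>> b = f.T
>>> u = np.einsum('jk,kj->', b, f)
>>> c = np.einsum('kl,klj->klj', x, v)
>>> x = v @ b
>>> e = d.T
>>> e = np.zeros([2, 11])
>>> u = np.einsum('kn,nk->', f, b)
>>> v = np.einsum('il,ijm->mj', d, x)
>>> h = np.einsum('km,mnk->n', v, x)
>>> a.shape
(11,)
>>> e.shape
(2, 11)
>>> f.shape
(13, 11)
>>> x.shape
(37, 37, 13)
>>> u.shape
()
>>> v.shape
(13, 37)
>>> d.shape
(37, 19)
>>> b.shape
(11, 13)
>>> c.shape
(37, 37, 11)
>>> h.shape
(37,)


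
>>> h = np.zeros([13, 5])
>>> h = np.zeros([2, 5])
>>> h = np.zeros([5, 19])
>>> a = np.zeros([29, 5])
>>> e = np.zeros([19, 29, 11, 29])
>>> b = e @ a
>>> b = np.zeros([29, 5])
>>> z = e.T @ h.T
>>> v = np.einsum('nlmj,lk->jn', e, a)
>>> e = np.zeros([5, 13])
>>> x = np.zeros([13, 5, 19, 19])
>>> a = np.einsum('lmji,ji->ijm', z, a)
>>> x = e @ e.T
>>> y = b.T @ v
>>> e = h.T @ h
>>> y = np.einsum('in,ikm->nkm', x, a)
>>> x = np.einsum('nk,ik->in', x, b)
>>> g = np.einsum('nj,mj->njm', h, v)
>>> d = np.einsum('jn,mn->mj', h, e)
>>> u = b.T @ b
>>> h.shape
(5, 19)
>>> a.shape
(5, 29, 11)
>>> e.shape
(19, 19)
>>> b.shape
(29, 5)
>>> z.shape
(29, 11, 29, 5)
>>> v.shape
(29, 19)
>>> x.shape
(29, 5)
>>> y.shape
(5, 29, 11)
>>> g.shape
(5, 19, 29)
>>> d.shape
(19, 5)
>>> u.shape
(5, 5)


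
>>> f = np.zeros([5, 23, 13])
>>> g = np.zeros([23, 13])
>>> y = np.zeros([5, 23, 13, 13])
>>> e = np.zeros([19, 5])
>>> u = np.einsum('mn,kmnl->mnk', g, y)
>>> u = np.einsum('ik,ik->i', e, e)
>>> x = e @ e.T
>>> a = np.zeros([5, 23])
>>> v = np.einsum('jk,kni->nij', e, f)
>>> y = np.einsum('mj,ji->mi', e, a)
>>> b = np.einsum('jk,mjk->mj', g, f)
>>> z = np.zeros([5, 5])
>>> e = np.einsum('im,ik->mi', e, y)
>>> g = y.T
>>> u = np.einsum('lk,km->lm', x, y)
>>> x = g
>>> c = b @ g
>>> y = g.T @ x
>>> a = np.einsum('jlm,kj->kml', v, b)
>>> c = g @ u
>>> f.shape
(5, 23, 13)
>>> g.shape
(23, 19)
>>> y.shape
(19, 19)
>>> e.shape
(5, 19)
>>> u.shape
(19, 23)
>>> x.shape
(23, 19)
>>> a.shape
(5, 19, 13)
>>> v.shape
(23, 13, 19)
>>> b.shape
(5, 23)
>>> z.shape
(5, 5)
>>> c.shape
(23, 23)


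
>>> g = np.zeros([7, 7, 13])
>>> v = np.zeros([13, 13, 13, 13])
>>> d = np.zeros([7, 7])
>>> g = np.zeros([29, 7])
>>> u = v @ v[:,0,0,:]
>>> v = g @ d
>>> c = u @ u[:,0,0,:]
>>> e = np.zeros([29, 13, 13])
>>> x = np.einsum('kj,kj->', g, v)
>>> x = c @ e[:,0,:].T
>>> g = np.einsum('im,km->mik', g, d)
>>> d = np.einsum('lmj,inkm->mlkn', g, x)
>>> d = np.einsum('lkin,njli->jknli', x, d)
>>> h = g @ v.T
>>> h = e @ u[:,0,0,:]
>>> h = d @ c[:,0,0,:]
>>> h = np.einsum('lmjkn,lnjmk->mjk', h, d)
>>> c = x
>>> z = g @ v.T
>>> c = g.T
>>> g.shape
(7, 29, 7)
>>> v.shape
(29, 7)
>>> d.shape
(7, 13, 29, 13, 13)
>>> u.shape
(13, 13, 13, 13)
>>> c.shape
(7, 29, 7)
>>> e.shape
(29, 13, 13)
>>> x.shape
(13, 13, 13, 29)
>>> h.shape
(13, 29, 13)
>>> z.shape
(7, 29, 29)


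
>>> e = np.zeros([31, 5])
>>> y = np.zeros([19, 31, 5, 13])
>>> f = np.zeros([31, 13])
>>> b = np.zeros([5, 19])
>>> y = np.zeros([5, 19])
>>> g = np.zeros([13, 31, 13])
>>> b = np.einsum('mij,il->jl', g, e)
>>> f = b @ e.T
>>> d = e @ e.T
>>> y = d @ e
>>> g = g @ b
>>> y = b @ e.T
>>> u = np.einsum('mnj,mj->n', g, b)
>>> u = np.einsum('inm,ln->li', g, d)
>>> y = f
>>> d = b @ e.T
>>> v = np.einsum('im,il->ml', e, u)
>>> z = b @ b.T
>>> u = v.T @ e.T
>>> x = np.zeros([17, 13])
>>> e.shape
(31, 5)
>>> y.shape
(13, 31)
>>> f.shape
(13, 31)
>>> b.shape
(13, 5)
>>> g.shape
(13, 31, 5)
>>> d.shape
(13, 31)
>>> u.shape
(13, 31)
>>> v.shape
(5, 13)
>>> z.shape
(13, 13)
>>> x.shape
(17, 13)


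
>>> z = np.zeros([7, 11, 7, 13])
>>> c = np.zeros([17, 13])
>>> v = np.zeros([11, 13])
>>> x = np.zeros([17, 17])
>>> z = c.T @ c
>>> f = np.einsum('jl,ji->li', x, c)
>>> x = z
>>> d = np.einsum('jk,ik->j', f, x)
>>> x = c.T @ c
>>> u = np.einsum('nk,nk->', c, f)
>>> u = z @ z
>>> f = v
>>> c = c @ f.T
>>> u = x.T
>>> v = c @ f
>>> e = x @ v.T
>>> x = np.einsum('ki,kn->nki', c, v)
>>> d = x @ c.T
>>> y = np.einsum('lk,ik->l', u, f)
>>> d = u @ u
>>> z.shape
(13, 13)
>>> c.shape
(17, 11)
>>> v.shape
(17, 13)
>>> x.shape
(13, 17, 11)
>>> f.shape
(11, 13)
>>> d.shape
(13, 13)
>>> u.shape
(13, 13)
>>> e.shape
(13, 17)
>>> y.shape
(13,)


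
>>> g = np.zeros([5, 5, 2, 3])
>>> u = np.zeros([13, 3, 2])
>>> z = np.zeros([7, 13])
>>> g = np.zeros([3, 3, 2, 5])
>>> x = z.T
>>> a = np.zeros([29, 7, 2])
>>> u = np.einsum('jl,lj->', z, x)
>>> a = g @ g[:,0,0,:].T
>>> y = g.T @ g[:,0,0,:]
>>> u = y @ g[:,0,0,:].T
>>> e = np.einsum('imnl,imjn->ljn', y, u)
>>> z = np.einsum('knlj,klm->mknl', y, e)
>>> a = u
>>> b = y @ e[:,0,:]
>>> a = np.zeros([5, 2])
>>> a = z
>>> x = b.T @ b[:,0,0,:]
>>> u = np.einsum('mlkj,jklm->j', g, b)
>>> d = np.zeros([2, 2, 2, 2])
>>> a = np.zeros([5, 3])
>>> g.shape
(3, 3, 2, 5)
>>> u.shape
(5,)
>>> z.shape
(3, 5, 2, 3)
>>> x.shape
(3, 3, 2, 3)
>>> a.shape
(5, 3)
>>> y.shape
(5, 2, 3, 5)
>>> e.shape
(5, 3, 3)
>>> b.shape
(5, 2, 3, 3)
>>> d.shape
(2, 2, 2, 2)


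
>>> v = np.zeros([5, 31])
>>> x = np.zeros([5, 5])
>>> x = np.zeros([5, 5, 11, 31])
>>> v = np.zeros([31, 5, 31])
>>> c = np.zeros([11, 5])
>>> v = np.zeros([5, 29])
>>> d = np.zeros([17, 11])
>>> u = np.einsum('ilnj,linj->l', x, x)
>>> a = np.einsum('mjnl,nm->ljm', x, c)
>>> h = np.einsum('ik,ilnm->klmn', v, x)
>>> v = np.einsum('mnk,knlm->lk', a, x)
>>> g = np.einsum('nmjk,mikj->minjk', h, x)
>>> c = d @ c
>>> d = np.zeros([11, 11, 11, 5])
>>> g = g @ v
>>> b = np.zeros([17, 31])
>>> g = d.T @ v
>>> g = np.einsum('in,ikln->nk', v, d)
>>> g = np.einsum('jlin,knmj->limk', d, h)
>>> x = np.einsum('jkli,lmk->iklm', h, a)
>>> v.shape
(11, 5)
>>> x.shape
(11, 5, 31, 5)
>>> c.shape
(17, 5)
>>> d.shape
(11, 11, 11, 5)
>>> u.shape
(5,)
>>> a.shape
(31, 5, 5)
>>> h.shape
(29, 5, 31, 11)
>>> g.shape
(11, 11, 31, 29)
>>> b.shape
(17, 31)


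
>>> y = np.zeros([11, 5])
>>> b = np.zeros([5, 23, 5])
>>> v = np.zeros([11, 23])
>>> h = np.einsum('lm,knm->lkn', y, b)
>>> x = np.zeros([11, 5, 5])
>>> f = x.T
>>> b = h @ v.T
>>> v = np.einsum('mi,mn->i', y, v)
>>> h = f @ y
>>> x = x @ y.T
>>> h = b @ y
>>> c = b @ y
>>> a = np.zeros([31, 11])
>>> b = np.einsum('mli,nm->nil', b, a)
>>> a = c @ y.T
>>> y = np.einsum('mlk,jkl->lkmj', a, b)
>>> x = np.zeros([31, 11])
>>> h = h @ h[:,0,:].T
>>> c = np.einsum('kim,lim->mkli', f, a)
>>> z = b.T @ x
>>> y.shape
(5, 11, 11, 31)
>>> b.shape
(31, 11, 5)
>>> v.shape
(5,)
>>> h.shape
(11, 5, 11)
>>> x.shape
(31, 11)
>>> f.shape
(5, 5, 11)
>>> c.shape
(11, 5, 11, 5)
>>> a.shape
(11, 5, 11)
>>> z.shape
(5, 11, 11)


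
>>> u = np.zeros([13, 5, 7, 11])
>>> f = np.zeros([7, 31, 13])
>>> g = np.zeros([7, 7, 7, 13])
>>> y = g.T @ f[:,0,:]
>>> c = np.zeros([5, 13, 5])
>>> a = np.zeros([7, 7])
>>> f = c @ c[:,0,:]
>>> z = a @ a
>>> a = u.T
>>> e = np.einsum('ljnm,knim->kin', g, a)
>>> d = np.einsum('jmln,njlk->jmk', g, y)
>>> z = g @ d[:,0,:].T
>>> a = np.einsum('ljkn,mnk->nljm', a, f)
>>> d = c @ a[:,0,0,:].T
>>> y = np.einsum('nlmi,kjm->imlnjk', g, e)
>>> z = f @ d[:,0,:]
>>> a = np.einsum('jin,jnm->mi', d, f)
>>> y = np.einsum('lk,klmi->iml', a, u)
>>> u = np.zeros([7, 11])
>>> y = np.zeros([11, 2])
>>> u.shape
(7, 11)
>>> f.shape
(5, 13, 5)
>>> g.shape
(7, 7, 7, 13)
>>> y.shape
(11, 2)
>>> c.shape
(5, 13, 5)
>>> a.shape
(5, 13)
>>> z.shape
(5, 13, 13)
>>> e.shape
(11, 5, 7)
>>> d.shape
(5, 13, 13)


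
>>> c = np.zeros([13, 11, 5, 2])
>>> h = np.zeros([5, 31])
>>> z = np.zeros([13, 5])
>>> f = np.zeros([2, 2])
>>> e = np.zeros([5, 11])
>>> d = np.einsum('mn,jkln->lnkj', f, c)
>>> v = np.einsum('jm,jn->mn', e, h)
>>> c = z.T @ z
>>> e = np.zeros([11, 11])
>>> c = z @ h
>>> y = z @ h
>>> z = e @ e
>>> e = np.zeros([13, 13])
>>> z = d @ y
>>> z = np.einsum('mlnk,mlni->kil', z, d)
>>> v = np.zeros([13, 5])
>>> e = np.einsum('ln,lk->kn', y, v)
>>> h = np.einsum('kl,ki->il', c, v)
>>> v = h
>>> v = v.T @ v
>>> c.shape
(13, 31)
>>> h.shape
(5, 31)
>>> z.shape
(31, 13, 2)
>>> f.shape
(2, 2)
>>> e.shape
(5, 31)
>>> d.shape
(5, 2, 11, 13)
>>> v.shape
(31, 31)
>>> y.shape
(13, 31)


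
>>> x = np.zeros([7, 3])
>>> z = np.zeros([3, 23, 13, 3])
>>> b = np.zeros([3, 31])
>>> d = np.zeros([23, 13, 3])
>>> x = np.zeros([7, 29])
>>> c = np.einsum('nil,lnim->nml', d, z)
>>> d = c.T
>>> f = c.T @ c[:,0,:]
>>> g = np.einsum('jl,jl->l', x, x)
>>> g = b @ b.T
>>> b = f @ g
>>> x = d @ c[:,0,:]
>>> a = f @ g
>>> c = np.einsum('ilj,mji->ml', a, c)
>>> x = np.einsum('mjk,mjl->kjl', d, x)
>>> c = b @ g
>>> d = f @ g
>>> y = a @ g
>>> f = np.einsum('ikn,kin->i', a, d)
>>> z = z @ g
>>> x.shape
(23, 3, 3)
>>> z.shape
(3, 23, 13, 3)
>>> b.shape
(3, 3, 3)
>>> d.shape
(3, 3, 3)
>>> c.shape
(3, 3, 3)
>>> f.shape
(3,)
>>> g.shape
(3, 3)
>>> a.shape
(3, 3, 3)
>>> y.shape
(3, 3, 3)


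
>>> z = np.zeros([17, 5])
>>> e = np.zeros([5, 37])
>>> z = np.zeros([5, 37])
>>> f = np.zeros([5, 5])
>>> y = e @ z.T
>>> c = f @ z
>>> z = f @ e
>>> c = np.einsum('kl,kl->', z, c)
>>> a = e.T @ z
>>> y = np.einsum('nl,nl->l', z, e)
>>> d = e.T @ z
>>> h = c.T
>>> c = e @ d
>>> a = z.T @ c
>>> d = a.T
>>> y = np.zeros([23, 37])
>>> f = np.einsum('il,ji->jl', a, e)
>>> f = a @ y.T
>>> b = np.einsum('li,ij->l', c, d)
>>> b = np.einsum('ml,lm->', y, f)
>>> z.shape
(5, 37)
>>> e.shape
(5, 37)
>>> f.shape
(37, 23)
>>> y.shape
(23, 37)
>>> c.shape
(5, 37)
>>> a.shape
(37, 37)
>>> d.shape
(37, 37)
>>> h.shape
()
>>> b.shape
()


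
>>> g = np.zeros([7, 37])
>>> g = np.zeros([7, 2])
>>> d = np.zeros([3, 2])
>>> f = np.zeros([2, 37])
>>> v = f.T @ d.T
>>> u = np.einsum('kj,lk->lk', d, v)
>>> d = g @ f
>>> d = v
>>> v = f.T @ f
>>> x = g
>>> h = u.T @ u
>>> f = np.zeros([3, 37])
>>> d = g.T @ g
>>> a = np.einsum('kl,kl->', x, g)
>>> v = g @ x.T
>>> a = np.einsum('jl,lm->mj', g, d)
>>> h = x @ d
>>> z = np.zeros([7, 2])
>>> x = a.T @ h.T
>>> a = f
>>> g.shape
(7, 2)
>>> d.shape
(2, 2)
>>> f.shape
(3, 37)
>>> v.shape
(7, 7)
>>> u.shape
(37, 3)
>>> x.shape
(7, 7)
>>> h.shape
(7, 2)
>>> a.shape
(3, 37)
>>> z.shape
(7, 2)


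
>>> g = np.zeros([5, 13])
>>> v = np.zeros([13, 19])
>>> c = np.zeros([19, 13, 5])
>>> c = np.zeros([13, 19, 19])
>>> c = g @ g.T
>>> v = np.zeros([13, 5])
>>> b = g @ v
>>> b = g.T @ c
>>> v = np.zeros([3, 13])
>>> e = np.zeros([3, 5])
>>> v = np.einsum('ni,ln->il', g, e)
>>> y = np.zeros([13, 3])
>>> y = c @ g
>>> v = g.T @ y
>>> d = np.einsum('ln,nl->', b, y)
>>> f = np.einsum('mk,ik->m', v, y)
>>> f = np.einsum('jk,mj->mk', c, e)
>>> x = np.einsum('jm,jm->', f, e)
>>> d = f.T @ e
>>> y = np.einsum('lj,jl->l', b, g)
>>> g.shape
(5, 13)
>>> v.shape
(13, 13)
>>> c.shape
(5, 5)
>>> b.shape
(13, 5)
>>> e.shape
(3, 5)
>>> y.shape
(13,)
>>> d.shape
(5, 5)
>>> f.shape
(3, 5)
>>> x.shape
()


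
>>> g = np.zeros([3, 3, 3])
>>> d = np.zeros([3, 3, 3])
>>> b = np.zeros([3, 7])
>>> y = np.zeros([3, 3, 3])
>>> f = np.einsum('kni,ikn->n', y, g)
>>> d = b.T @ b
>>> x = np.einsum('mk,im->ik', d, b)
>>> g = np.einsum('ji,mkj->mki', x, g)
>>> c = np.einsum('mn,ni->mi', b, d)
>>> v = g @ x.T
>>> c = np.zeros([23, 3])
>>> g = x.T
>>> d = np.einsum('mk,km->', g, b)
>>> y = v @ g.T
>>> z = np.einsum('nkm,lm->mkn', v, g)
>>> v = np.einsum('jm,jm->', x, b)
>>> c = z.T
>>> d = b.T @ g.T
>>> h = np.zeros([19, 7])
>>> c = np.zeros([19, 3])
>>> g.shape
(7, 3)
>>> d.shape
(7, 7)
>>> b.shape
(3, 7)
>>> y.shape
(3, 3, 7)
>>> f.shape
(3,)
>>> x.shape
(3, 7)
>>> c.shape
(19, 3)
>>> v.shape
()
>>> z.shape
(3, 3, 3)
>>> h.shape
(19, 7)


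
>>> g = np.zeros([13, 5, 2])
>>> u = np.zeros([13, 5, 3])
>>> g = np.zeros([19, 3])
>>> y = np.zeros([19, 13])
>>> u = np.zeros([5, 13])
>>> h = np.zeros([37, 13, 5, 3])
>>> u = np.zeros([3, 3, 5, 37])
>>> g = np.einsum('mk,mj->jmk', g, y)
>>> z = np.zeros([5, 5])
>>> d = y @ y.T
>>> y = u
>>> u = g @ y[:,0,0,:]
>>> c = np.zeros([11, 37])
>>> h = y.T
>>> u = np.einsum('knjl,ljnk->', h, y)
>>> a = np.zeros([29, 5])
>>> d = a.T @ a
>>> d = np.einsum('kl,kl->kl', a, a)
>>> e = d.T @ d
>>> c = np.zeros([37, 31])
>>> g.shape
(13, 19, 3)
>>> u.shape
()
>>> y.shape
(3, 3, 5, 37)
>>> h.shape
(37, 5, 3, 3)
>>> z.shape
(5, 5)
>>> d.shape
(29, 5)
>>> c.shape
(37, 31)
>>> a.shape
(29, 5)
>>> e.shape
(5, 5)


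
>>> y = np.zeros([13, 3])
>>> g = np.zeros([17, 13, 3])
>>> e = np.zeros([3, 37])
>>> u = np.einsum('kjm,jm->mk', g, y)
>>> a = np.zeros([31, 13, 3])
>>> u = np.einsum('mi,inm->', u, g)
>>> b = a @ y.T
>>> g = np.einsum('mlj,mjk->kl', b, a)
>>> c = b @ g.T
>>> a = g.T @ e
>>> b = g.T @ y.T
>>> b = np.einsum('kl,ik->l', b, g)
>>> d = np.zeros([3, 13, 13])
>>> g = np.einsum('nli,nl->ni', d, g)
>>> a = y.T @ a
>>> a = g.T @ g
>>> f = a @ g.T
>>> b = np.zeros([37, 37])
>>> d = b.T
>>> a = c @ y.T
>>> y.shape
(13, 3)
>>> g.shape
(3, 13)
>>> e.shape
(3, 37)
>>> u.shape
()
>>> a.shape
(31, 13, 13)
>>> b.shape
(37, 37)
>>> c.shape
(31, 13, 3)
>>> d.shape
(37, 37)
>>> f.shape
(13, 3)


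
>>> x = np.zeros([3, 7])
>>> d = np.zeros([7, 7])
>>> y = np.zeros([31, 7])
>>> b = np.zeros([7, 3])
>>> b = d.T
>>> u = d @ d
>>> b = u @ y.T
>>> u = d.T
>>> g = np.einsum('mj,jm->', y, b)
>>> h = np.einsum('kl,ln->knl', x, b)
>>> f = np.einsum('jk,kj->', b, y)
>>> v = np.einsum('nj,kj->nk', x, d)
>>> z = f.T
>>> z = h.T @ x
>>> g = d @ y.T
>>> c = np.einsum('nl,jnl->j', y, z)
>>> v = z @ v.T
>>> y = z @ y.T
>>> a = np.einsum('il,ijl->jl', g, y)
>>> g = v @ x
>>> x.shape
(3, 7)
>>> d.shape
(7, 7)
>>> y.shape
(7, 31, 31)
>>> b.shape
(7, 31)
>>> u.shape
(7, 7)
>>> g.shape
(7, 31, 7)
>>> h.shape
(3, 31, 7)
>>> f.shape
()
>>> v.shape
(7, 31, 3)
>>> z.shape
(7, 31, 7)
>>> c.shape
(7,)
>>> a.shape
(31, 31)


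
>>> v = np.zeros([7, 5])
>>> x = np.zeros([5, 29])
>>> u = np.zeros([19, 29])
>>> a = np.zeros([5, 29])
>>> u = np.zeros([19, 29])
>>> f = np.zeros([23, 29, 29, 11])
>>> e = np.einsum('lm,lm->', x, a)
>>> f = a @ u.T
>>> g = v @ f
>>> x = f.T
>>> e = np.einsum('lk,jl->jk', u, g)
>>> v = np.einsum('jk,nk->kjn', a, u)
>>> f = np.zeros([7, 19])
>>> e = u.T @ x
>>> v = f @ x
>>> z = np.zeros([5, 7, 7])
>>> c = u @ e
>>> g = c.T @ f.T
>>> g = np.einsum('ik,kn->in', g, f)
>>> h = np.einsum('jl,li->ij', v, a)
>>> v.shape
(7, 5)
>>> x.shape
(19, 5)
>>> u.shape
(19, 29)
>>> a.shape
(5, 29)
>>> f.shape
(7, 19)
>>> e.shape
(29, 5)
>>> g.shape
(5, 19)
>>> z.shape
(5, 7, 7)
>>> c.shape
(19, 5)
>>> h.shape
(29, 7)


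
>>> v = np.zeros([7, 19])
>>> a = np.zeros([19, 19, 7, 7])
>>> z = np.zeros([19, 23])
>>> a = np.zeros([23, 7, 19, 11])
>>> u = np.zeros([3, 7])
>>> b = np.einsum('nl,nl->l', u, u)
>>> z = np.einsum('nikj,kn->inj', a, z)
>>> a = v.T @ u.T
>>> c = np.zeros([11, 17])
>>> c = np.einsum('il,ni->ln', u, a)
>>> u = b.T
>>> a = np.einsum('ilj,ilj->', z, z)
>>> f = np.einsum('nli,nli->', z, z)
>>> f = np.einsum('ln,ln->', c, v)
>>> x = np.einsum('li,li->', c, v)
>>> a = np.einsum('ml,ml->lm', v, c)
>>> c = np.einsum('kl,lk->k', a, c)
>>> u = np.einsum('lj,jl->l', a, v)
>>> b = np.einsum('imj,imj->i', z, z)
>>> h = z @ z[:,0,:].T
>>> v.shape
(7, 19)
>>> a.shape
(19, 7)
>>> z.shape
(7, 23, 11)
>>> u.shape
(19,)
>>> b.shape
(7,)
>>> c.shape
(19,)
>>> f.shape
()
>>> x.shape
()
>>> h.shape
(7, 23, 7)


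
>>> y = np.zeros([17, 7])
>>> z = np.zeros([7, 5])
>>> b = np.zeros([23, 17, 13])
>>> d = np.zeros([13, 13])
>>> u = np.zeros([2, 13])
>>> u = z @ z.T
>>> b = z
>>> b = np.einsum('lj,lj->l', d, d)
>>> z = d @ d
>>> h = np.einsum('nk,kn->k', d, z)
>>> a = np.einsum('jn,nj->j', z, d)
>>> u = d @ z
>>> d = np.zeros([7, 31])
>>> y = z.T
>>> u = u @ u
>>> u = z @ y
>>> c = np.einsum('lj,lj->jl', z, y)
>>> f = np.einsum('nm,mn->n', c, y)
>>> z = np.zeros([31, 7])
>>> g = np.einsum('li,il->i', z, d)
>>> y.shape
(13, 13)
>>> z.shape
(31, 7)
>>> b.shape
(13,)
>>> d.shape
(7, 31)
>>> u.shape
(13, 13)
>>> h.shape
(13,)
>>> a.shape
(13,)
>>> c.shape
(13, 13)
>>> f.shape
(13,)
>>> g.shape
(7,)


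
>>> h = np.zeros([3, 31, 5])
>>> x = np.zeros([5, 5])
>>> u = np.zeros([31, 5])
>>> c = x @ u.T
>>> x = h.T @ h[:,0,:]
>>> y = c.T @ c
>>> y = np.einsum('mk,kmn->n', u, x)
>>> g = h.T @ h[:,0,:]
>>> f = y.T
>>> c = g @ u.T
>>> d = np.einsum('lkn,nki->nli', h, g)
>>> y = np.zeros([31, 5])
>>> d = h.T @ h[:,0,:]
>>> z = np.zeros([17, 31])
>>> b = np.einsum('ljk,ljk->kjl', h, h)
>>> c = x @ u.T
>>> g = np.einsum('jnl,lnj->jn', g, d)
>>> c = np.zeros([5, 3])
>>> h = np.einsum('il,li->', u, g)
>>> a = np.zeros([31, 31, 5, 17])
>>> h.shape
()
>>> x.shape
(5, 31, 5)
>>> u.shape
(31, 5)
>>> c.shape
(5, 3)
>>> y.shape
(31, 5)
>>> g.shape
(5, 31)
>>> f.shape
(5,)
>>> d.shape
(5, 31, 5)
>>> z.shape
(17, 31)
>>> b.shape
(5, 31, 3)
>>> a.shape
(31, 31, 5, 17)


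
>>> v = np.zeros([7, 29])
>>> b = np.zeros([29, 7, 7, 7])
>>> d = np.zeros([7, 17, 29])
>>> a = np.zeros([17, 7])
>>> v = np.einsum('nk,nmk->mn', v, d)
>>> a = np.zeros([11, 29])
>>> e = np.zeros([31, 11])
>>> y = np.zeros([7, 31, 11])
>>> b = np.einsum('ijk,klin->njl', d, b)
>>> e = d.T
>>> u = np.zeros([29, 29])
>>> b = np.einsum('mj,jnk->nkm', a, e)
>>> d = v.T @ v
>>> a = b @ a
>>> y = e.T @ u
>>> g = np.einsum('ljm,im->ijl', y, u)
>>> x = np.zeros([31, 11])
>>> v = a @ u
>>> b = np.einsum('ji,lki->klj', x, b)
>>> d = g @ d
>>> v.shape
(17, 7, 29)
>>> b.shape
(7, 17, 31)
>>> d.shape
(29, 17, 7)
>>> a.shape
(17, 7, 29)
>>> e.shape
(29, 17, 7)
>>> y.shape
(7, 17, 29)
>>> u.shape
(29, 29)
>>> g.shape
(29, 17, 7)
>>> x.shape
(31, 11)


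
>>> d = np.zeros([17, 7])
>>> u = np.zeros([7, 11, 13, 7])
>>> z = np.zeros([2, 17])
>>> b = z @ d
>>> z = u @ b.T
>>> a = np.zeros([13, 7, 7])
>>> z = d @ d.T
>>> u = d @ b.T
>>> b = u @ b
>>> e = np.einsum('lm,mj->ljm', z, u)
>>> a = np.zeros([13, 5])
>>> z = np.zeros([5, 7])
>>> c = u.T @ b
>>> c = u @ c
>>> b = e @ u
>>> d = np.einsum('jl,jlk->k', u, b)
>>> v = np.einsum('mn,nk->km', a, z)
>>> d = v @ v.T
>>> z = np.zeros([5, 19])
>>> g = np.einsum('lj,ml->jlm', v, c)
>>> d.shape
(7, 7)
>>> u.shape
(17, 2)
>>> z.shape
(5, 19)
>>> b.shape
(17, 2, 2)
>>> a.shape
(13, 5)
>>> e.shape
(17, 2, 17)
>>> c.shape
(17, 7)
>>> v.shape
(7, 13)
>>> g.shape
(13, 7, 17)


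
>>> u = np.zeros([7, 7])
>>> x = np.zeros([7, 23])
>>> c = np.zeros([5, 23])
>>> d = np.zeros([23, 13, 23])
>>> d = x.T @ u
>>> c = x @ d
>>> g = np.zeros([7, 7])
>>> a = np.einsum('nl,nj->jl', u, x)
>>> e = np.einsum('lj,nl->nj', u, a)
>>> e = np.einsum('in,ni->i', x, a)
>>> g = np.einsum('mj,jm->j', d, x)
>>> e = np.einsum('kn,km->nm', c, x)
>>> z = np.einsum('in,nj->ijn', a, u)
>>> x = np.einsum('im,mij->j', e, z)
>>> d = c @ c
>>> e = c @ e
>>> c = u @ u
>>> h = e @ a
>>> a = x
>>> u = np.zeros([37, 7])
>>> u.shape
(37, 7)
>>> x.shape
(7,)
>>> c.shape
(7, 7)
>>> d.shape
(7, 7)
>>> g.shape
(7,)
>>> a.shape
(7,)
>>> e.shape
(7, 23)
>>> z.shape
(23, 7, 7)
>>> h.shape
(7, 7)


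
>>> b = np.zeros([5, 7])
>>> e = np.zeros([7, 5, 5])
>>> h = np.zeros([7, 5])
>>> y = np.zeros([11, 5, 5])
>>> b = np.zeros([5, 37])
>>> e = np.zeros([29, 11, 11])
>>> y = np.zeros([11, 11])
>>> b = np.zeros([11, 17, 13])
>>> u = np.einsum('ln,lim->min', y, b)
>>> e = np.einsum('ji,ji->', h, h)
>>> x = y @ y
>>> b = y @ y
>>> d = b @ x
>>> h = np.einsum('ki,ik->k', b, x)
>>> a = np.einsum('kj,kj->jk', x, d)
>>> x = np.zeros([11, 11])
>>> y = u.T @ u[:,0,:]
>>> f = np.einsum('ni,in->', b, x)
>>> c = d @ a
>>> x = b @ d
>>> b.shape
(11, 11)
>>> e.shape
()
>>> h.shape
(11,)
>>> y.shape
(11, 17, 11)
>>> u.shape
(13, 17, 11)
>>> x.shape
(11, 11)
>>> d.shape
(11, 11)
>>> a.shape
(11, 11)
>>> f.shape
()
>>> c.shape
(11, 11)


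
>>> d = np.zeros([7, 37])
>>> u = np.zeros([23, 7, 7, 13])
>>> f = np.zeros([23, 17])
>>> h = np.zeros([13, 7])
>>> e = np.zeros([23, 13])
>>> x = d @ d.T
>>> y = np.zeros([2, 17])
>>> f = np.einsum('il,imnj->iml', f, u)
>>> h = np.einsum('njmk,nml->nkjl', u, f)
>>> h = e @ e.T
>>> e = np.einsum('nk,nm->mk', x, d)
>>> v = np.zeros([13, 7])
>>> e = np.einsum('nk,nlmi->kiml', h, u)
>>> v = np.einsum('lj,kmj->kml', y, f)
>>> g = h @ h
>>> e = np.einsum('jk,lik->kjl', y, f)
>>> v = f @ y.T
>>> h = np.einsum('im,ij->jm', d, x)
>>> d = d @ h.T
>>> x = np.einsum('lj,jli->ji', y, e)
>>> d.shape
(7, 7)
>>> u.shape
(23, 7, 7, 13)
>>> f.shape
(23, 7, 17)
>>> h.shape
(7, 37)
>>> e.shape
(17, 2, 23)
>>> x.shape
(17, 23)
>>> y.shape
(2, 17)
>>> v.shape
(23, 7, 2)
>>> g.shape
(23, 23)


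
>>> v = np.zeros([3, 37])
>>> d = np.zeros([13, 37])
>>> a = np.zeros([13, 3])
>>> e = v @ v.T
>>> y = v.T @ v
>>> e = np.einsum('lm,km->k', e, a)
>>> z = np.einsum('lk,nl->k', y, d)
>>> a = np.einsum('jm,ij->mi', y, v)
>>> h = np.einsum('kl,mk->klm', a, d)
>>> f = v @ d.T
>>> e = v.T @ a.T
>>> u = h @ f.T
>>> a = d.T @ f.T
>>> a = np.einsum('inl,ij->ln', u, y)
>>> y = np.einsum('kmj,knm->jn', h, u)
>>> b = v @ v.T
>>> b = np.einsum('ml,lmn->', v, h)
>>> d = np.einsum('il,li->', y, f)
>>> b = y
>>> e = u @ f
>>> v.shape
(3, 37)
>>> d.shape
()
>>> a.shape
(3, 3)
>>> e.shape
(37, 3, 13)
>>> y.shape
(13, 3)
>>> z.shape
(37,)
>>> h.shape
(37, 3, 13)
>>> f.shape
(3, 13)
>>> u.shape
(37, 3, 3)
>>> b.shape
(13, 3)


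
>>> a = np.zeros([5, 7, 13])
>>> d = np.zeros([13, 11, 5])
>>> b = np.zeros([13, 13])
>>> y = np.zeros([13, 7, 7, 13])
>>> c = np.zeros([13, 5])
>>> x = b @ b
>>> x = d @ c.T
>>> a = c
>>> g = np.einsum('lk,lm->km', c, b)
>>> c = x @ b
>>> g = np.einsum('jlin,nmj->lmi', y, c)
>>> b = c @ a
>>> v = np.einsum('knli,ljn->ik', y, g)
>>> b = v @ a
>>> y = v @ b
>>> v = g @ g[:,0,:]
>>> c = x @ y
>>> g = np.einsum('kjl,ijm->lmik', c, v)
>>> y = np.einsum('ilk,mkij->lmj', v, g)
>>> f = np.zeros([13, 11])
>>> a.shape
(13, 5)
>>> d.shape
(13, 11, 5)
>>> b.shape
(13, 5)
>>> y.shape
(11, 5, 13)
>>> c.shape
(13, 11, 5)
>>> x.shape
(13, 11, 13)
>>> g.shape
(5, 7, 7, 13)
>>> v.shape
(7, 11, 7)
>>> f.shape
(13, 11)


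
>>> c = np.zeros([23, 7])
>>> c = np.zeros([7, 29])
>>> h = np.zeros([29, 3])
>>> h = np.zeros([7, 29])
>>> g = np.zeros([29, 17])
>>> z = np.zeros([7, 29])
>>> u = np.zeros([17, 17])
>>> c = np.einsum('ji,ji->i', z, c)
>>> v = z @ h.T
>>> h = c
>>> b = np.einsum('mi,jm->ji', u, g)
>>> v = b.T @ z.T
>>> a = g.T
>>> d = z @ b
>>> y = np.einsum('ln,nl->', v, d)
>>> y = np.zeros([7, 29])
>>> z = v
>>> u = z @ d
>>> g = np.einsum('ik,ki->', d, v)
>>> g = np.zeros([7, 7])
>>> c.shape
(29,)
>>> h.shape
(29,)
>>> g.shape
(7, 7)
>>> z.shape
(17, 7)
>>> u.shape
(17, 17)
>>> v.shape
(17, 7)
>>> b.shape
(29, 17)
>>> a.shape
(17, 29)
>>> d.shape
(7, 17)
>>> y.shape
(7, 29)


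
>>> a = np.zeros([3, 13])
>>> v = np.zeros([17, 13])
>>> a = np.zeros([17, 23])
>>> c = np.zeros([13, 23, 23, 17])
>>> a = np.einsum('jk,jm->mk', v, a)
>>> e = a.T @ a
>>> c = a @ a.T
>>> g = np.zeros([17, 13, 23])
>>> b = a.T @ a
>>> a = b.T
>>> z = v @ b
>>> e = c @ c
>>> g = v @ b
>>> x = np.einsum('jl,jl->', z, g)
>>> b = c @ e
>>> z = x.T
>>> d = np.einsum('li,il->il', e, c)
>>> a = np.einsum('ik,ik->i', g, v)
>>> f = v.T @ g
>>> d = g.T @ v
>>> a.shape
(17,)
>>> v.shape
(17, 13)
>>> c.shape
(23, 23)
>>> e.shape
(23, 23)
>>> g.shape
(17, 13)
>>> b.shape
(23, 23)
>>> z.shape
()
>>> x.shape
()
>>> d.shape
(13, 13)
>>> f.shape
(13, 13)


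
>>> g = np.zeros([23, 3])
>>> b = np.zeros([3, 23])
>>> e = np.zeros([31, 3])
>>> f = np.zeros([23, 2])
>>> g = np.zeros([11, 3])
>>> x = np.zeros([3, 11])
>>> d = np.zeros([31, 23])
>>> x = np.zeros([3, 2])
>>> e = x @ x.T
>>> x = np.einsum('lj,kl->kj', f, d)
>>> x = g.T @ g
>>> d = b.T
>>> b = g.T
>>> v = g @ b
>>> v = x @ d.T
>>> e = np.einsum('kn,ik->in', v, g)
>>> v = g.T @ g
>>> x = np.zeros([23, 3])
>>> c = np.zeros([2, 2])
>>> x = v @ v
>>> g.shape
(11, 3)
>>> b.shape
(3, 11)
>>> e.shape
(11, 23)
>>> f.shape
(23, 2)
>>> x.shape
(3, 3)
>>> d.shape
(23, 3)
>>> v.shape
(3, 3)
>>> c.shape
(2, 2)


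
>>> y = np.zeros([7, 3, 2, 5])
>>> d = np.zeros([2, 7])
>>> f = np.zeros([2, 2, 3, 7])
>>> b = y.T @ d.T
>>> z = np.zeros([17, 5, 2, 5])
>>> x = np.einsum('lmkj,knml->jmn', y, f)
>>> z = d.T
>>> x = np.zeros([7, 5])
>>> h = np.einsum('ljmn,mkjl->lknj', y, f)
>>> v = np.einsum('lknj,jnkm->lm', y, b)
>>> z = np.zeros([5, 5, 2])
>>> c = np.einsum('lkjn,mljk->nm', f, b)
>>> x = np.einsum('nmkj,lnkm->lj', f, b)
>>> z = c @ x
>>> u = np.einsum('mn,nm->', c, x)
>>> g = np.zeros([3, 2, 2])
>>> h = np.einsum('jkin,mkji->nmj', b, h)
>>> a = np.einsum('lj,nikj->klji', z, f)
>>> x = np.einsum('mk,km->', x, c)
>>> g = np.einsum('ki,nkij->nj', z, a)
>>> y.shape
(7, 3, 2, 5)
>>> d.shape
(2, 7)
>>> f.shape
(2, 2, 3, 7)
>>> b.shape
(5, 2, 3, 2)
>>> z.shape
(7, 7)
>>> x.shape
()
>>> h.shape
(2, 7, 5)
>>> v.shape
(7, 2)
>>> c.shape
(7, 5)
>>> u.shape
()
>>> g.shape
(3, 2)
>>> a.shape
(3, 7, 7, 2)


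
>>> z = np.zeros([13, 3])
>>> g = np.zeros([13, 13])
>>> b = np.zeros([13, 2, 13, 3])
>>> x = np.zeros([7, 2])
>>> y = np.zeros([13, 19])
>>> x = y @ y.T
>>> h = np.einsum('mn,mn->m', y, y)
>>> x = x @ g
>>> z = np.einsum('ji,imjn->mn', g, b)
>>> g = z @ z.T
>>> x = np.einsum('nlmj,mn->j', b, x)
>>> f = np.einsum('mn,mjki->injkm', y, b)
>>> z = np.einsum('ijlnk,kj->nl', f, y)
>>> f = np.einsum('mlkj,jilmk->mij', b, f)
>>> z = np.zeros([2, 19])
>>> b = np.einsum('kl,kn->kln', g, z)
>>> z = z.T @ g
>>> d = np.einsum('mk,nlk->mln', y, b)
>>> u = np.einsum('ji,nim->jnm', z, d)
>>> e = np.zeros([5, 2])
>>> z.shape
(19, 2)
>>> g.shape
(2, 2)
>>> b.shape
(2, 2, 19)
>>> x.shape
(3,)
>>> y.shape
(13, 19)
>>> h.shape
(13,)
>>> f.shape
(13, 19, 3)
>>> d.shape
(13, 2, 2)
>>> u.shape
(19, 13, 2)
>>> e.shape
(5, 2)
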